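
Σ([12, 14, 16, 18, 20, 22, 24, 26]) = 152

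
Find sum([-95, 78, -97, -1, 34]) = -81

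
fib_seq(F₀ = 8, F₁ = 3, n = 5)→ [8, 3, 11, 14, 25]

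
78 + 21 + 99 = 198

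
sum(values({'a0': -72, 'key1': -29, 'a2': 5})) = -96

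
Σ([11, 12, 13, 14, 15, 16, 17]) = 98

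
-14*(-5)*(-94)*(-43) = 282940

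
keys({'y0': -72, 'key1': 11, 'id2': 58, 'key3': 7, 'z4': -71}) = ['y0', 'key1', 'id2', 'key3', 'z4']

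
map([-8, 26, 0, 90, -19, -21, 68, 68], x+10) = -8+10=2, 26+10=36, 0+10=10, 90+10=100, -19+10=-9, -21+10=-11, 68+10=78, 68+10=78
= [2, 36, 10, 100, -9, -11, 78, 78]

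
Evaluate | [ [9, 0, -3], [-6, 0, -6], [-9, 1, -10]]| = (1)*(9)*det([[0, -6], [1, -10]]) + (-1)*(0)*det([[-6, -6], [-9, -10]]) + (1)*(-3)*det([[-6, 0], [-9, 1]])
= 54 + 0 + 18
= 72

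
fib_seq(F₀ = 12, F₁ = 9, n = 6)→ F_2 = F_1 + F_0 = 21
F_3 = F_2 + F_1 = 30
F_4 = F_3 + F_2 = 51
...
= [12, 9, 21, 30, 51, 81]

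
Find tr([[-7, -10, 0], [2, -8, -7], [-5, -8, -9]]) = -24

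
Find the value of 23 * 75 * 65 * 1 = 112125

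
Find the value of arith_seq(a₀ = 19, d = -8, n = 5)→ [19, 11, 3, -5, -13]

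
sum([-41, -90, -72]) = -203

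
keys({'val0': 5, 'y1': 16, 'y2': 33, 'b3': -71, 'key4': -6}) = ['val0', 'y1', 'y2', 'b3', 'key4']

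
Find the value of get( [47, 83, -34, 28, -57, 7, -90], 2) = -34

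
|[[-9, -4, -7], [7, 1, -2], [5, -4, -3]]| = 286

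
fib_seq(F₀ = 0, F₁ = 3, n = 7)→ [0, 3, 3, 6, 9, 15, 24]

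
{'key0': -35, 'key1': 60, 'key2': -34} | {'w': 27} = {'key0': -35, 'key1': 60, 'key2': -34, 'w': 27}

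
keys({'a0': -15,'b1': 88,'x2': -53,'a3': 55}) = ['a0', 'b1', 'x2', 'a3']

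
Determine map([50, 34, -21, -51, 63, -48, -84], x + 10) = [60, 44, -11, -41, 73, -38, -74]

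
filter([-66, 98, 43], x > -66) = keep x where x > -66: -66✗, 98✓, 43✓
= [98, 43]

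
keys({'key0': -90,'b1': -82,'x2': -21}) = ['key0', 'b1', 'x2']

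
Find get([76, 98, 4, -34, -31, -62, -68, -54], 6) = -68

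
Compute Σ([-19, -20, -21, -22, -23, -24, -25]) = (-19) + (-20) + (-21) + (-22) + (-23) + (-24) + (-25)
= -154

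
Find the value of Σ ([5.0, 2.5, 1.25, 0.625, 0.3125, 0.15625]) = 5.0 + 2.5 + 1.25 + 0.625 + 0.3125 + 0.15625
= 9.84375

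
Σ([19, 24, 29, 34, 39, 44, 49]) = 238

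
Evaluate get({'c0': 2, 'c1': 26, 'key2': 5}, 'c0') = 2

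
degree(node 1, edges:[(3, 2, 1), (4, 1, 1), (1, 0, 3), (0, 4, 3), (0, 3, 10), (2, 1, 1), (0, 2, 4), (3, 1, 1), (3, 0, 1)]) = 4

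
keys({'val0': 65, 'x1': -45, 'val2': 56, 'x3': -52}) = ['val0', 'x1', 'val2', 'x3']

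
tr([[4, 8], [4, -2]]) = diagonal: 4 + (-2)
= 2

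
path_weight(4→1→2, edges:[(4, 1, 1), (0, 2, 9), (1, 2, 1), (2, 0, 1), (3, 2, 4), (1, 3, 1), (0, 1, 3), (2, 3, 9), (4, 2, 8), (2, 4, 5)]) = w(4→1)=1 + w(1→2)=1
= 2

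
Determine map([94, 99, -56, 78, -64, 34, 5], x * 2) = [188, 198, -112, 156, -128, 68, 10]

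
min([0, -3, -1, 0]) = -3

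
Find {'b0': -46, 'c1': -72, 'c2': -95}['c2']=-95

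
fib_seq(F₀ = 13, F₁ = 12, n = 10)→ [13, 12, 25, 37, 62, 99, 161, 260, 421, 681]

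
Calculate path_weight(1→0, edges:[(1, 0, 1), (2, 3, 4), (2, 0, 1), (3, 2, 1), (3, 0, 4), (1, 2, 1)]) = w(1→0)=1
= 1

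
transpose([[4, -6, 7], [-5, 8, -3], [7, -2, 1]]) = [[4, -5, 7], [-6, 8, -2], [7, -3, 1]]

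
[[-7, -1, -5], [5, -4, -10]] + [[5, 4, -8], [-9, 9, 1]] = [[-2, 3, -13], [-4, 5, -9]]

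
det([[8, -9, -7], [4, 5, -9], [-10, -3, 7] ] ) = -760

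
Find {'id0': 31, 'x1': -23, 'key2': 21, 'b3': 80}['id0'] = 31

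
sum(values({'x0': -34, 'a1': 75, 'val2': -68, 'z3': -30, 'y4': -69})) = (-34) + 75 + (-68) + (-30) + (-69)
= -126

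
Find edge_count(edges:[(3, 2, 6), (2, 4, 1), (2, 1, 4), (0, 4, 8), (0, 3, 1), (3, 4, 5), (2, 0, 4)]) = 7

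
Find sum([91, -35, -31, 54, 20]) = 91 + (-35) + (-31) + 54 + 20
= 99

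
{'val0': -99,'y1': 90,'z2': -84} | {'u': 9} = {'val0': -99, 'y1': 90, 'z2': -84, 'u': 9}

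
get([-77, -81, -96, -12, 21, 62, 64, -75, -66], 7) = -75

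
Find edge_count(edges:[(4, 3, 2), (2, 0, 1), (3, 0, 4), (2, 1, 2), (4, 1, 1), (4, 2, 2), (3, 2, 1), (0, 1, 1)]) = 8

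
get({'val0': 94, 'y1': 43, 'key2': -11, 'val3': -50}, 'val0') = 94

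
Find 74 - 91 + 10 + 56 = 49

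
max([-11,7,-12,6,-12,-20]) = 7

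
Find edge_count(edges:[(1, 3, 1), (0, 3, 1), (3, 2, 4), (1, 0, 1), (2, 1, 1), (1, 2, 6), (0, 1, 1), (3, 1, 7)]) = 8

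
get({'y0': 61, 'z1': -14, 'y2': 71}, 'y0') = 61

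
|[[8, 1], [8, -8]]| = -72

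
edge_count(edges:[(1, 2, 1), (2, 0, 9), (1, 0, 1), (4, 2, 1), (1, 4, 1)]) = 5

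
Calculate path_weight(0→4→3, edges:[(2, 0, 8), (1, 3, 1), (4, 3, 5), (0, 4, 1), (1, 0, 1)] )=6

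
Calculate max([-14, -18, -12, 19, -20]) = 19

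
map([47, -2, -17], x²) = [2209, 4, 289]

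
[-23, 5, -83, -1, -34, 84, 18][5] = 84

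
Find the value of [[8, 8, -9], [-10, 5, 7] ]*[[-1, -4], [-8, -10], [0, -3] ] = C[0][0] = (8)*(-1) + (8)*(-8) + (-9)*(0) = -72
C[0][1] = (8)*(-4) + (8)*(-10) + (-9)*(-3) = -85
C[1][0] = (-10)*(-1) + (5)*(-8) + (7)*(0) = -30
C[1][1] = (-10)*(-4) + (5)*(-10) + (7)*(-3) = -31
= [[-72, -85], [-30, -31]]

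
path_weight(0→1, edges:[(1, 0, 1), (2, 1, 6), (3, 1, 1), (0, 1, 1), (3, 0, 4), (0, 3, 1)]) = 1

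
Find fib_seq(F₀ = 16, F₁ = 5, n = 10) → F_2 = F_1 + F_0 = 21
F_3 = F_2 + F_1 = 26
F_4 = F_3 + F_2 = 47
...
= [16, 5, 21, 26, 47, 73, 120, 193, 313, 506]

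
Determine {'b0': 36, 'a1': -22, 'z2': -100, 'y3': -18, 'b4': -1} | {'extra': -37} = {'b0': 36, 'a1': -22, 'z2': -100, 'y3': -18, 'b4': -1, 'extra': -37}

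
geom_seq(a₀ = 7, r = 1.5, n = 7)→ [7.0, 10.5, 15.75, 23.625, 35.4375, 53.15625, 79.734375]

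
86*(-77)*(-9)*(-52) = -3099096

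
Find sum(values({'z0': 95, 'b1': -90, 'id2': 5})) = 95 + (-90) + 5
= 10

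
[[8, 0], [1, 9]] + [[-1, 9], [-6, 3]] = [[7, 9], [-5, 12]]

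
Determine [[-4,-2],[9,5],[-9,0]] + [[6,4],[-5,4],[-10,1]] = [[2, 2], [4, 9], [-19, 1]]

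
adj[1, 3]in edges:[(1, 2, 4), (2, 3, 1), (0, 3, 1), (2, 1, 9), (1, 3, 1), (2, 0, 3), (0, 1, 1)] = 1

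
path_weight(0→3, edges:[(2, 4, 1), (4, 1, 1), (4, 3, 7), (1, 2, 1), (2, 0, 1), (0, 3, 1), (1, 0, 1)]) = w(0→3)=1
= 1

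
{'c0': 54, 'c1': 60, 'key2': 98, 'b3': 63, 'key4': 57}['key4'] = 57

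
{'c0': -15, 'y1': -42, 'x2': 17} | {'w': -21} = {'c0': -15, 'y1': -42, 'x2': 17, 'w': -21}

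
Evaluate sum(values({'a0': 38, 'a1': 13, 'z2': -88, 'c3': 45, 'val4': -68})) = 38 + 13 + (-88) + 45 + (-68)
= -60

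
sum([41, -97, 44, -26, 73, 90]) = 41 + (-97) + 44 + (-26) + 73 + 90
= 125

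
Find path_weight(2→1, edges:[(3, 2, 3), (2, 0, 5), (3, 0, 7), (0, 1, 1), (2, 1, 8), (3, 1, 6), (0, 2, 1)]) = 8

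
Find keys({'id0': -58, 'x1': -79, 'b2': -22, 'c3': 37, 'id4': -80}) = ['id0', 'x1', 'b2', 'c3', 'id4']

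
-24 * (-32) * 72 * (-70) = -3870720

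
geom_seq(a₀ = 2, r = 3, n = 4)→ a_0 = 2*3^0 = 2
a_1 = 2*3^1 = 6
a_2 = 2*3^2 = 18
...
= [2, 6, 18, 54]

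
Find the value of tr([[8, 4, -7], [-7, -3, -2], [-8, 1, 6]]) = 11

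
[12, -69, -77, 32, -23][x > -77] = keep x where x > -77: 12✓, -69✓, -77✗, 32✓, -23✓
= [12, -69, 32, -23]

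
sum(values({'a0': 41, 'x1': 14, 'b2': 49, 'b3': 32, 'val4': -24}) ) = 41 + 14 + 49 + 32 + (-24)
= 112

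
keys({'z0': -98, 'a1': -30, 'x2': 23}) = ['z0', 'a1', 'x2']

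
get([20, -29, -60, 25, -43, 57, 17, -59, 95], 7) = -59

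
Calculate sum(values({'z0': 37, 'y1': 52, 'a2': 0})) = 37 + 52 + 0
= 89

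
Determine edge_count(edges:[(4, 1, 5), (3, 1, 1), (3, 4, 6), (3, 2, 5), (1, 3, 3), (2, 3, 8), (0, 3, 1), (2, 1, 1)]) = 8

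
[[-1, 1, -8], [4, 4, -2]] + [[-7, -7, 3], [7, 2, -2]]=[[-8, -6, -5], [11, 6, -4]]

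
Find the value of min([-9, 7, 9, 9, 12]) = -9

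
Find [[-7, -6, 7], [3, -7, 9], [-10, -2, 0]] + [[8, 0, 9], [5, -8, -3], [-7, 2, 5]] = [[1, -6, 16], [8, -15, 6], [-17, 0, 5]]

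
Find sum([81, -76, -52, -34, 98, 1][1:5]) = slice → [-76, -52, -34, 98]
(-76) + (-52) + (-34) + 98
= -64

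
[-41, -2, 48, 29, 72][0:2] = [-41, -2]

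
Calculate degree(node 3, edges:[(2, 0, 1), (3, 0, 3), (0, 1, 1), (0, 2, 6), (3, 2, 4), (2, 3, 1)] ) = 3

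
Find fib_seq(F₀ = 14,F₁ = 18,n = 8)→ F_2 = F_1 + F_0 = 32
F_3 = F_2 + F_1 = 50
F_4 = F_3 + F_2 = 82
...
= [14, 18, 32, 50, 82, 132, 214, 346]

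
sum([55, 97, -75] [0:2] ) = 152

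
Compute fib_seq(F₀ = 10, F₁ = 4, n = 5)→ F_2 = F_1 + F_0 = 14
F_3 = F_2 + F_1 = 18
F_4 = F_3 + F_2 = 32
= [10, 4, 14, 18, 32]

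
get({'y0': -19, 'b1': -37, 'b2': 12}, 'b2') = 12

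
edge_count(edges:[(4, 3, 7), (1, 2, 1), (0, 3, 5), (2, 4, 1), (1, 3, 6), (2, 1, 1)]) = 6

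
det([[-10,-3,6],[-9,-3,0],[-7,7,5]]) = -489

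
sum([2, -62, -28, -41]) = -129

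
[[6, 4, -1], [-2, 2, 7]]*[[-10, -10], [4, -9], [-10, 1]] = [[-34, -97], [-42, 9]]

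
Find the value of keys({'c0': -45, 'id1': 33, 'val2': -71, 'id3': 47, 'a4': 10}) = ['c0', 'id1', 'val2', 'id3', 'a4']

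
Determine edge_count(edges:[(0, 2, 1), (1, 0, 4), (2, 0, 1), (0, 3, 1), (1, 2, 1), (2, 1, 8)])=6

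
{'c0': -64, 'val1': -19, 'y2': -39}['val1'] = -19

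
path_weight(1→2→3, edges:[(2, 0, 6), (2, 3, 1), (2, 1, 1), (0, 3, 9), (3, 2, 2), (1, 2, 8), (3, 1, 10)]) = w(1→2)=8 + w(2→3)=1
= 9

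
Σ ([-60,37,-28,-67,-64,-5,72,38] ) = (-60) + 37 + (-28) + (-67) + (-64) + (-5) + 72 + 38
= -77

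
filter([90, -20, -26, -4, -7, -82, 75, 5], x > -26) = [90, -20, -4, -7, 75, 5]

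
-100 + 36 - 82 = -146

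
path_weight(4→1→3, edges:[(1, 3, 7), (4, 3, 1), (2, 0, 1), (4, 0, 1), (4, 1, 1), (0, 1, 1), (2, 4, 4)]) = w(4→1)=1 + w(1→3)=7
= 8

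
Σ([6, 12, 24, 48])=90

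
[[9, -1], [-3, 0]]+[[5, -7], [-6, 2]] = [[14, -8], [-9, 2]]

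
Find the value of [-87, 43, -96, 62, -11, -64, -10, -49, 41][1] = 43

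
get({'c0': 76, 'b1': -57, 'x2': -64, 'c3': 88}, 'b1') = -57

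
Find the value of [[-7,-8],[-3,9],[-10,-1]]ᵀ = [[-7, -3, -10], [-8, 9, -1]]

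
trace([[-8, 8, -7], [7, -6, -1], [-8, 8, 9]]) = diagonal: (-8) + (-6) + 9
= -5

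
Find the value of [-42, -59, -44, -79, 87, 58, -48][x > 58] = [87]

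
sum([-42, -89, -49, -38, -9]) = (-42) + (-89) + (-49) + (-38) + (-9)
= -227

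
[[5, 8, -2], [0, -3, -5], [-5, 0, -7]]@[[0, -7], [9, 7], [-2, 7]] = [[76, 7], [-17, -56], [14, -14]]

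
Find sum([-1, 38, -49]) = (-1) + 38 + (-49)
= -12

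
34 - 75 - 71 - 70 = -182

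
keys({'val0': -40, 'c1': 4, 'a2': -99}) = ['val0', 'c1', 'a2']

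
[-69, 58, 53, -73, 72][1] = 58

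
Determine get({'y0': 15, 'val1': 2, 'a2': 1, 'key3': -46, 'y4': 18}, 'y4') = 18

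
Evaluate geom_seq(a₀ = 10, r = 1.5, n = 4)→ a_0 = 10*1.5^0 = 10.0
a_1 = 10*1.5^1 = 15.0
a_2 = 10*1.5^2 = 22.5
...
= [10.0, 15.0, 22.5, 33.75]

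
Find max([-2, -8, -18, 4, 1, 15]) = 15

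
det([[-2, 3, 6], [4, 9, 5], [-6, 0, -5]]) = 384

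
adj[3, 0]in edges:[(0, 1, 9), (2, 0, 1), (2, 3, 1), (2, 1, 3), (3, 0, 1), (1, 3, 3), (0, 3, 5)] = 1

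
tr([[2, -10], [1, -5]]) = diagonal: 2 + (-5)
= -3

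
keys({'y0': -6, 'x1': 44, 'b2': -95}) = ['y0', 'x1', 'b2']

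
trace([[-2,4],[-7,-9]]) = diagonal: (-2) + (-9)
= -11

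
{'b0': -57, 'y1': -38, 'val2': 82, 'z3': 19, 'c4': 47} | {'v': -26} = {'b0': -57, 'y1': -38, 'val2': 82, 'z3': 19, 'c4': 47, 'v': -26}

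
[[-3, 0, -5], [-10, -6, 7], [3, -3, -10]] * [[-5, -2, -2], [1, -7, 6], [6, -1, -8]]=C[0][0] = (-3)*(-5) + (0)*(1) + (-5)*(6) = -15
C[0][1] = (-3)*(-2) + (0)*(-7) + (-5)*(-1) = 11
C[0][2] = (-3)*(-2) + (0)*(6) + (-5)*(-8) = 46
C[1][0] = (-10)*(-5) + (-6)*(1) + (7)*(6) = 86
C[1][1] = (-10)*(-2) + (-6)*(-7) + (7)*(-1) = 55
C[1][2] = (-10)*(-2) + (-6)*(6) + (7)*(-8) = -72
... (3 more cells)
= [[-15, 11, 46], [86, 55, -72], [-78, 25, 56]]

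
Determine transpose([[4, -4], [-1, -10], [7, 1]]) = [[4, -1, 7], [-4, -10, 1]]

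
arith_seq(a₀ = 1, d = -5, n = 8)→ [1, -4, -9, -14, -19, -24, -29, -34]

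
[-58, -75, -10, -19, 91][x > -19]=[-10, 91]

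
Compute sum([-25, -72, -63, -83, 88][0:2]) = -97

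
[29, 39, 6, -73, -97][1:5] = [39, 6, -73, -97]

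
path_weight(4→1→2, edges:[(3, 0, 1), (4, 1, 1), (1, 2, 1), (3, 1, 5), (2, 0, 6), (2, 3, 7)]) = w(4→1)=1 + w(1→2)=1
= 2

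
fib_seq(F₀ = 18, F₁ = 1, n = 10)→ F_2 = F_1 + F_0 = 19
F_3 = F_2 + F_1 = 20
F_4 = F_3 + F_2 = 39
...
= [18, 1, 19, 20, 39, 59, 98, 157, 255, 412]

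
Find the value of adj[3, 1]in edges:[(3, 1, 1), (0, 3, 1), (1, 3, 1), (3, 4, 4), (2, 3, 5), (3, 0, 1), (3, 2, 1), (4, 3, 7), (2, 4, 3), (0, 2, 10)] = 1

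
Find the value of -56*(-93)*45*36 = 8436960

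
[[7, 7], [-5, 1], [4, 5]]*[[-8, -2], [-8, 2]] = C[0][0] = (7)*(-8) + (7)*(-8) = -112
C[0][1] = (7)*(-2) + (7)*(2) = 0
C[1][0] = (-5)*(-8) + (1)*(-8) = 32
C[1][1] = (-5)*(-2) + (1)*(2) = 12
C[2][0] = (4)*(-8) + (5)*(-8) = -72
C[2][1] = (4)*(-2) + (5)*(2) = 2
= [[-112, 0], [32, 12], [-72, 2]]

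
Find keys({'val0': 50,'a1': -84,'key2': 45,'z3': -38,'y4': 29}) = ['val0', 'a1', 'key2', 'z3', 'y4']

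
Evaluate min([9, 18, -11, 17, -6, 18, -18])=-18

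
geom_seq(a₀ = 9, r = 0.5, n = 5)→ [9.0, 4.5, 2.25, 1.125, 0.5625]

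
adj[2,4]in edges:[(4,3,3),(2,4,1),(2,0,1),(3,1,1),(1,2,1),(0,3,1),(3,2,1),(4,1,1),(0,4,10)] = 1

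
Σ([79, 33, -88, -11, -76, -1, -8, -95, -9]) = -176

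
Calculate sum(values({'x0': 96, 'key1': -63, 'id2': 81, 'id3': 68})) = 96 + (-63) + 81 + 68
= 182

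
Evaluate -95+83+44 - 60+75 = 47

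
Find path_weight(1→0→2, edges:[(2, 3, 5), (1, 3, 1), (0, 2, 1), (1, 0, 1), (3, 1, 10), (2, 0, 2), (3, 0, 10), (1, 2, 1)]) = w(1→0)=1 + w(0→2)=1
= 2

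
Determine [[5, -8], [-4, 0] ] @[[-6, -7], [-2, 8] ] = [[-14, -99], [24, 28]]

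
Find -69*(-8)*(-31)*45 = -770040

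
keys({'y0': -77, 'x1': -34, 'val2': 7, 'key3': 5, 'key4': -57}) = ['y0', 'x1', 'val2', 'key3', 'key4']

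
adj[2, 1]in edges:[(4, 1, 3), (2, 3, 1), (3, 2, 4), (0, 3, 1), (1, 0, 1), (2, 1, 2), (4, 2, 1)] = 2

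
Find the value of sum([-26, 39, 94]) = 107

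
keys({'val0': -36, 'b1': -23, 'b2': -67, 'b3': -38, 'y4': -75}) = ['val0', 'b1', 'b2', 'b3', 'y4']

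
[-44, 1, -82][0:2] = [-44, 1]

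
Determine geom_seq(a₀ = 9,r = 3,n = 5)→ a_0 = 9*3^0 = 9
a_1 = 9*3^1 = 27
a_2 = 9*3^2 = 81
...
= [9, 27, 81, 243, 729]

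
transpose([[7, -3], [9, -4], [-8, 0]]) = [[7, 9, -8], [-3, -4, 0]]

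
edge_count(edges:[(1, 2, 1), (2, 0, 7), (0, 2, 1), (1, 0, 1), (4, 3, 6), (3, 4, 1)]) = 6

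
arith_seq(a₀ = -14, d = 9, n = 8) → a_0 = -14 + 0*9 = -14
a_1 = -14 + 1*9 = -5
a_2 = -14 + 2*9 = 4
...
= [-14, -5, 4, 13, 22, 31, 40, 49]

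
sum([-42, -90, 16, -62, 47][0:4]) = slice → [-42, -90, 16, -62]
(-42) + (-90) + 16 + (-62)
= -178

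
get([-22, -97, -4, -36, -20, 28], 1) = -97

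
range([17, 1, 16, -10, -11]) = 28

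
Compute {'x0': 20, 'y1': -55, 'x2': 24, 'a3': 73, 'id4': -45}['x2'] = 24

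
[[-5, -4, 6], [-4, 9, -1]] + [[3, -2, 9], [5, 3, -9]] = [[-2, -6, 15], [1, 12, -10]]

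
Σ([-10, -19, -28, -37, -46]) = (-10) + (-19) + (-28) + (-37) + (-46)
= -140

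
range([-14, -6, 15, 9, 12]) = 29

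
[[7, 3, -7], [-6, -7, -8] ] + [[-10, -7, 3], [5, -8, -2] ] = [[-3, -4, -4], [-1, -15, -10]]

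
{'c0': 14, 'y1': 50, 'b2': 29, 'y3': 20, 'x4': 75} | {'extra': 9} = {'c0': 14, 'y1': 50, 'b2': 29, 'y3': 20, 'x4': 75, 'extra': 9}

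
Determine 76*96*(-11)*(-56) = 4494336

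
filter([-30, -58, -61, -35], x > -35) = [-30]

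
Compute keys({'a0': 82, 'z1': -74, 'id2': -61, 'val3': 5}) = ['a0', 'z1', 'id2', 'val3']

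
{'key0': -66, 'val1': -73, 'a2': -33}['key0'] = -66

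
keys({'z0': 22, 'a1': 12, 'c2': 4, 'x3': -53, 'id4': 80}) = ['z0', 'a1', 'c2', 'x3', 'id4']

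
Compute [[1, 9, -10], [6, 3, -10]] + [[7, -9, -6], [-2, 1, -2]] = [[8, 0, -16], [4, 4, -12]]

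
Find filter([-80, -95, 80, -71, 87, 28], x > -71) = keep x where x > -71: -80✗, -95✗, 80✓, -71✗, 87✓, 28✓
= [80, 87, 28]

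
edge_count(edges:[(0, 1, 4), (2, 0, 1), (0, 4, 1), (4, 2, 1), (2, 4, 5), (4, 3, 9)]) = 6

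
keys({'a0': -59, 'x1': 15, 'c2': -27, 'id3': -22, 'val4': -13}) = ['a0', 'x1', 'c2', 'id3', 'val4']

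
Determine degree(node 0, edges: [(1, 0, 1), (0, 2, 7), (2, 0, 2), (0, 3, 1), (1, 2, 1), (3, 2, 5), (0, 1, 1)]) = 5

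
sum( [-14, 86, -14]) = 58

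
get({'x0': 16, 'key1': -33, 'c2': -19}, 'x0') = 16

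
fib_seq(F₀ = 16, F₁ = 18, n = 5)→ F_2 = F_1 + F_0 = 34
F_3 = F_2 + F_1 = 52
F_4 = F_3 + F_2 = 86
= [16, 18, 34, 52, 86]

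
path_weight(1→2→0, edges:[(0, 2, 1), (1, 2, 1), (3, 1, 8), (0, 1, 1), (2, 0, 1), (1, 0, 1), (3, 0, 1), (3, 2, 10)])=2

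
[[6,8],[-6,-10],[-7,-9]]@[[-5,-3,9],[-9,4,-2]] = C[0][0] = (6)*(-5) + (8)*(-9) = -102
C[0][1] = (6)*(-3) + (8)*(4) = 14
C[0][2] = (6)*(9) + (8)*(-2) = 38
C[1][0] = (-6)*(-5) + (-10)*(-9) = 120
C[1][1] = (-6)*(-3) + (-10)*(4) = -22
C[1][2] = (-6)*(9) + (-10)*(-2) = -34
... (3 more cells)
= [[-102, 14, 38], [120, -22, -34], [116, -15, -45]]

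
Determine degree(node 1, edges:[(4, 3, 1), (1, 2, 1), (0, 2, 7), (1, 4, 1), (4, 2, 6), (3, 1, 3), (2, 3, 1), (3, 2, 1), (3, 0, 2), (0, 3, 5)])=3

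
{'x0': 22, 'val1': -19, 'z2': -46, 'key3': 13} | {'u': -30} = {'x0': 22, 'val1': -19, 'z2': -46, 'key3': 13, 'u': -30}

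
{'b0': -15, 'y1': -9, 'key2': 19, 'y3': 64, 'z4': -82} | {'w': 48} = {'b0': -15, 'y1': -9, 'key2': 19, 'y3': 64, 'z4': -82, 'w': 48}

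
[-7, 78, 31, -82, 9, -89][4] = 9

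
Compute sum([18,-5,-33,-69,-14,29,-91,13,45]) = -107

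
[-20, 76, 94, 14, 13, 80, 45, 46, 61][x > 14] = keep x where x > 14: -20✗, 76✓, 94✓, 14✗, 13✗, 80✓, 45✓, 46✓, 61✓
= [76, 94, 80, 45, 46, 61]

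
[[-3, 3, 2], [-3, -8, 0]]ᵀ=[[-3, -3], [3, -8], [2, 0]]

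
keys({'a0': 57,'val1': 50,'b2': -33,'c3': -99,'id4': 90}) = ['a0', 'val1', 'b2', 'c3', 'id4']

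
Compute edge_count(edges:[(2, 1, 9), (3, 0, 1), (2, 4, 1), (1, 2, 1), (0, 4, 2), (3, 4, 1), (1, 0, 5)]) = 7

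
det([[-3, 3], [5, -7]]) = (-3)*(-7) - (3)*(5)
= 6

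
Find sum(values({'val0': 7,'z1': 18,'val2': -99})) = -74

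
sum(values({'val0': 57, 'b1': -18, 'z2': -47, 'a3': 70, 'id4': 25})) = 87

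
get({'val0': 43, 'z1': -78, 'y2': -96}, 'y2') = -96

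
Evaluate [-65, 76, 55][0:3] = [-65, 76, 55]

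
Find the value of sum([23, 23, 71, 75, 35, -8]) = 23 + 23 + 71 + 75 + 35 + (-8)
= 219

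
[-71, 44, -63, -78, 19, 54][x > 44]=[54]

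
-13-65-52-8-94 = -232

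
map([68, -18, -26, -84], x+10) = [78, -8, -16, -74]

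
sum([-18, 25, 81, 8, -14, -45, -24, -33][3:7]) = -75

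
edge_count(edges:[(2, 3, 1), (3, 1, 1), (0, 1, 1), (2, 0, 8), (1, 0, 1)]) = 5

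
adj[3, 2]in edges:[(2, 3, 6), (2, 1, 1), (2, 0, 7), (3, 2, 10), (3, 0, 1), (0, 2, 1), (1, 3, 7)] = 10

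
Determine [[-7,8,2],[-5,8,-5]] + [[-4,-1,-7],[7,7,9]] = [[-11, 7, -5], [2, 15, 4]]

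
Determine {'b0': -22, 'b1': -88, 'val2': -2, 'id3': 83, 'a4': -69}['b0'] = -22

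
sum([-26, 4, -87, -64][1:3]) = slice → [4, -87]
4 + (-87)
= -83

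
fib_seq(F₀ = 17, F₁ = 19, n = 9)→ [17, 19, 36, 55, 91, 146, 237, 383, 620]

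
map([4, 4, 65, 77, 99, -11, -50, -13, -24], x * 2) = 4*2=8, 4*2=8, 65*2=130, 77*2=154, 99*2=198, -11*2=-22, -50*2=-100, -13*2=-26, -24*2=-48
= [8, 8, 130, 154, 198, -22, -100, -26, -48]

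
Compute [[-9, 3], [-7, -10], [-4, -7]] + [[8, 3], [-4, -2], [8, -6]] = [[-1, 6], [-11, -12], [4, -13]]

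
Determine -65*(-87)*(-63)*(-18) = 6412770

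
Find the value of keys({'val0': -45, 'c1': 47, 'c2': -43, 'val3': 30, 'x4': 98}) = ['val0', 'c1', 'c2', 'val3', 'x4']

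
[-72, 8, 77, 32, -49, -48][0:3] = [-72, 8, 77]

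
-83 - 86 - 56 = -225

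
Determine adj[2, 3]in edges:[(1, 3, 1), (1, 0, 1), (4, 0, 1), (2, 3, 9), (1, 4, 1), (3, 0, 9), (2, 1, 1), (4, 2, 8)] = 9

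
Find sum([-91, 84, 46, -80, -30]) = (-91) + 84 + 46 + (-80) + (-30)
= -71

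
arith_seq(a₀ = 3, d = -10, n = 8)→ a_0 = 3 + 0*-10 = 3
a_1 = 3 + 1*-10 = -7
a_2 = 3 + 2*-10 = -17
...
= [3, -7, -17, -27, -37, -47, -57, -67]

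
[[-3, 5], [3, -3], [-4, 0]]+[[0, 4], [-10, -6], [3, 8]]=[[-3, 9], [-7, -9], [-1, 8]]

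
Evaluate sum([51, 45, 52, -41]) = 51 + 45 + 52 + (-41)
= 107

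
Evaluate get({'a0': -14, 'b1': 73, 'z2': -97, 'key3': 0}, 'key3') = 0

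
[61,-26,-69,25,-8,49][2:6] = [-69, 25, -8, 49]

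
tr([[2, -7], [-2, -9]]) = -7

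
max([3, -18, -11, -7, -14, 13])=13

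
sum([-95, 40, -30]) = -85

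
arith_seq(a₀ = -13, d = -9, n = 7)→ a_0 = -13 + 0*-9 = -13
a_1 = -13 + 1*-9 = -22
a_2 = -13 + 2*-9 = -31
...
= [-13, -22, -31, -40, -49, -58, -67]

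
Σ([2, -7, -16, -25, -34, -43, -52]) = 2 + (-7) + (-16) + (-25) + (-34) + (-43) + (-52)
= -175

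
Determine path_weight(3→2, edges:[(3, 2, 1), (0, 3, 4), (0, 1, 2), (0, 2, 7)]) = w(3→2)=1
= 1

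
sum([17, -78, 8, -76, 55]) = 17 + (-78) + 8 + (-76) + 55
= -74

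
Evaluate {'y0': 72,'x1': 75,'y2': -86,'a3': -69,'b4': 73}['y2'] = -86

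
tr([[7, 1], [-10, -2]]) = diagonal: 7 + (-2)
= 5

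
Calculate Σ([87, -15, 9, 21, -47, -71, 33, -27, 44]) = 34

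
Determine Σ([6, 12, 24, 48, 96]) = 6 + 12 + 24 + 48 + 96
= 186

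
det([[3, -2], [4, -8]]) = (3)*(-8) - (-2)*(4)
= -16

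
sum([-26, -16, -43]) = -85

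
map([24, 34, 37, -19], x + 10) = 24+10=34, 34+10=44, 37+10=47, -19+10=-9
= [34, 44, 47, -9]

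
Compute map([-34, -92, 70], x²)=(-34)²=1156, (-92)²=8464, (70)²=4900
= [1156, 8464, 4900]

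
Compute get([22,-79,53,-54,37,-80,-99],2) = 53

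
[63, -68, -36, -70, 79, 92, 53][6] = 53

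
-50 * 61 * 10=-30500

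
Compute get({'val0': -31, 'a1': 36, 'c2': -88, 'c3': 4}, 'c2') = -88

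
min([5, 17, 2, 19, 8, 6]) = 2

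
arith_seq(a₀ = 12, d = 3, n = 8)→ [12, 15, 18, 21, 24, 27, 30, 33]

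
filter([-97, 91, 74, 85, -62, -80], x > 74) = [91, 85]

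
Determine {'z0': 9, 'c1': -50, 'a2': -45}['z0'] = 9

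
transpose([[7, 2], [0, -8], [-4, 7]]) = [[7, 0, -4], [2, -8, 7]]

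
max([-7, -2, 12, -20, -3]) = 12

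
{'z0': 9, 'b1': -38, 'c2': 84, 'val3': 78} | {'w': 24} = {'z0': 9, 'b1': -38, 'c2': 84, 'val3': 78, 'w': 24}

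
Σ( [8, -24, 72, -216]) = 8 + -24 + 72 + -216
= -160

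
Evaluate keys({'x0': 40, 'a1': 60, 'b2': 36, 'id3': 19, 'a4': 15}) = ['x0', 'a1', 'b2', 'id3', 'a4']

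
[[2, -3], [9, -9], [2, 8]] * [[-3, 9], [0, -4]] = C[0][0] = (2)*(-3) + (-3)*(0) = -6
C[0][1] = (2)*(9) + (-3)*(-4) = 30
C[1][0] = (9)*(-3) + (-9)*(0) = -27
C[1][1] = (9)*(9) + (-9)*(-4) = 117
C[2][0] = (2)*(-3) + (8)*(0) = -6
C[2][1] = (2)*(9) + (8)*(-4) = -14
= [[-6, 30], [-27, 117], [-6, -14]]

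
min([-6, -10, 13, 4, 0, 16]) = -10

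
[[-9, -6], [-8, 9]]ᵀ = [[-9, -8], [-6, 9]]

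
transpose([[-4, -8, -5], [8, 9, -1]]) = [[-4, 8], [-8, 9], [-5, -1]]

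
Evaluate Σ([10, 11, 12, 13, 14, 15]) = 75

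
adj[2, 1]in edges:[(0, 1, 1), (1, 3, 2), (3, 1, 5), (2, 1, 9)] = 9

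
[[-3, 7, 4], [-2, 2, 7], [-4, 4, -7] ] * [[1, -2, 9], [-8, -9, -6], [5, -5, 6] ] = C[0][0] = (-3)*(1) + (7)*(-8) + (4)*(5) = -39
C[0][1] = (-3)*(-2) + (7)*(-9) + (4)*(-5) = -77
C[0][2] = (-3)*(9) + (7)*(-6) + (4)*(6) = -45
C[1][0] = (-2)*(1) + (2)*(-8) + (7)*(5) = 17
C[1][1] = (-2)*(-2) + (2)*(-9) + (7)*(-5) = -49
C[1][2] = (-2)*(9) + (2)*(-6) + (7)*(6) = 12
... (3 more cells)
= [[-39, -77, -45], [17, -49, 12], [-71, 7, -102]]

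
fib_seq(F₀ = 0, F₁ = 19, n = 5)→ F_2 = F_1 + F_0 = 19
F_3 = F_2 + F_1 = 38
F_4 = F_3 + F_2 = 57
= [0, 19, 19, 38, 57]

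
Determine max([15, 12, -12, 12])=15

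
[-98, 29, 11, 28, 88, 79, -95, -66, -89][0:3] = [-98, 29, 11]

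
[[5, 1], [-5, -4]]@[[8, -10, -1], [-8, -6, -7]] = C[0][0] = (5)*(8) + (1)*(-8) = 32
C[0][1] = (5)*(-10) + (1)*(-6) = -56
C[0][2] = (5)*(-1) + (1)*(-7) = -12
C[1][0] = (-5)*(8) + (-4)*(-8) = -8
C[1][1] = (-5)*(-10) + (-4)*(-6) = 74
C[1][2] = (-5)*(-1) + (-4)*(-7) = 33
= [[32, -56, -12], [-8, 74, 33]]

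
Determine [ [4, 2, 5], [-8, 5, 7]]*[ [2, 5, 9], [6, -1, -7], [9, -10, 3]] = C[0][0] = (4)*(2) + (2)*(6) + (5)*(9) = 65
C[0][1] = (4)*(5) + (2)*(-1) + (5)*(-10) = -32
C[0][2] = (4)*(9) + (2)*(-7) + (5)*(3) = 37
C[1][0] = (-8)*(2) + (5)*(6) + (7)*(9) = 77
C[1][1] = (-8)*(5) + (5)*(-1) + (7)*(-10) = -115
C[1][2] = (-8)*(9) + (5)*(-7) + (7)*(3) = -86
= [[65, -32, 37], [77, -115, -86]]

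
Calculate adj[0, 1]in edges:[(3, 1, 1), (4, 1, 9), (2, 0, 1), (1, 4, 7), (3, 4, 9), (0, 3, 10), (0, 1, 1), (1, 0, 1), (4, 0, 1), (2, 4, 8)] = 1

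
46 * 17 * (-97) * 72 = -5461488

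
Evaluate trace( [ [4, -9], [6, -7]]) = diagonal: 4 + (-7)
= -3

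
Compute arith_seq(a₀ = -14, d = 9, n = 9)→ a_0 = -14 + 0*9 = -14
a_1 = -14 + 1*9 = -5
a_2 = -14 + 2*9 = 4
...
= [-14, -5, 4, 13, 22, 31, 40, 49, 58]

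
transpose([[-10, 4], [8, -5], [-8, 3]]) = [[-10, 8, -8], [4, -5, 3]]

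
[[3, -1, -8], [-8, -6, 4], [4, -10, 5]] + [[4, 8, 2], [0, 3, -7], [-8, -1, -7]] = [[7, 7, -6], [-8, -3, -3], [-4, -11, -2]]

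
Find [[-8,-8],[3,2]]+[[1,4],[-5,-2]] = [[-7, -4], [-2, 0]]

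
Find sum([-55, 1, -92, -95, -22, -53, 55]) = -261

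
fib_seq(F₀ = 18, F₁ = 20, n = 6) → [18, 20, 38, 58, 96, 154]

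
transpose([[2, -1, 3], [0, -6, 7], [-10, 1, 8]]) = [[2, 0, -10], [-1, -6, 1], [3, 7, 8]]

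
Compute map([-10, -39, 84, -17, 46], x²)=(-10)²=100, (-39)²=1521, (84)²=7056, (-17)²=289, (46)²=2116
= [100, 1521, 7056, 289, 2116]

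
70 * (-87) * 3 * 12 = -219240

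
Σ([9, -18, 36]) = 9 + -18 + 36
= 27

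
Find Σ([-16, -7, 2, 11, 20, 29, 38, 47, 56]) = 180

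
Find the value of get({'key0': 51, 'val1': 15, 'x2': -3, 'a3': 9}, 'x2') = -3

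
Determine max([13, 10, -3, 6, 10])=13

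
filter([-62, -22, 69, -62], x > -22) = [69]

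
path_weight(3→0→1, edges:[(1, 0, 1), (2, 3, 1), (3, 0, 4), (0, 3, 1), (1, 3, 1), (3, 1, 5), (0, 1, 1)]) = w(3→0)=4 + w(0→1)=1
= 5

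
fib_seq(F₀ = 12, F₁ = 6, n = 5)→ F_2 = F_1 + F_0 = 18
F_3 = F_2 + F_1 = 24
F_4 = F_3 + F_2 = 42
= [12, 6, 18, 24, 42]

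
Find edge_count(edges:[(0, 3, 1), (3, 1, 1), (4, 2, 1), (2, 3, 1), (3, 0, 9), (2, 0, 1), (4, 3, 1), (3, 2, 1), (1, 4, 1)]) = 9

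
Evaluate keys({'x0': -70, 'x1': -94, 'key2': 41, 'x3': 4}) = ['x0', 'x1', 'key2', 'x3']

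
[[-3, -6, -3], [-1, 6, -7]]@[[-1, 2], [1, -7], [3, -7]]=C[0][0] = (-3)*(-1) + (-6)*(1) + (-3)*(3) = -12
C[0][1] = (-3)*(2) + (-6)*(-7) + (-3)*(-7) = 57
C[1][0] = (-1)*(-1) + (6)*(1) + (-7)*(3) = -14
C[1][1] = (-1)*(2) + (6)*(-7) + (-7)*(-7) = 5
= [[-12, 57], [-14, 5]]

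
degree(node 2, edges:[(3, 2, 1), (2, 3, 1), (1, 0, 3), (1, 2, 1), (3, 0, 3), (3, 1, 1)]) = incident: (3,2), (2,3), (1,2)
= 3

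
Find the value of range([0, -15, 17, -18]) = 35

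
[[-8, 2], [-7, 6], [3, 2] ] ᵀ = [[-8, -7, 3], [2, 6, 2]]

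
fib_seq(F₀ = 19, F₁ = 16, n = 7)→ F_2 = F_1 + F_0 = 35
F_3 = F_2 + F_1 = 51
F_4 = F_3 + F_2 = 86
...
= [19, 16, 35, 51, 86, 137, 223]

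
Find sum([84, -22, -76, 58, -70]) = 84 + (-22) + (-76) + 58 + (-70)
= -26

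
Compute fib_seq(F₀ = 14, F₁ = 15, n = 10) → [14, 15, 29, 44, 73, 117, 190, 307, 497, 804]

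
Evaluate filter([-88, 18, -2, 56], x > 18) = keep x where x > 18: -88✗, 18✗, -2✗, 56✓
= [56]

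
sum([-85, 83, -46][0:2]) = slice → [-85, 83]
(-85) + 83
= -2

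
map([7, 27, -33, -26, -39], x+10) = 7+10=17, 27+10=37, -33+10=-23, -26+10=-16, -39+10=-29
= [17, 37, -23, -16, -29]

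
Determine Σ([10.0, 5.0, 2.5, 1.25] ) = 10.0 + 5.0 + 2.5 + 1.25
= 18.75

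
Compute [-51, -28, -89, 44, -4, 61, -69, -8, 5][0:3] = [-51, -28, -89]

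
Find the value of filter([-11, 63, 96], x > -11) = [63, 96]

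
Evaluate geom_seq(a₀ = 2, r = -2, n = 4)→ a_0 = 2*(-2)^0 = 2
a_1 = 2*(-2)^1 = -4
a_2 = 2*(-2)^2 = 8
...
= [2, -4, 8, -16]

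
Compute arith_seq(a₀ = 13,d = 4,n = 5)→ [13, 17, 21, 25, 29]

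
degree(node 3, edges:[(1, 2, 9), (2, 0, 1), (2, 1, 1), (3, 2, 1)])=1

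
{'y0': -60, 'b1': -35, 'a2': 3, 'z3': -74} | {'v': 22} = {'y0': -60, 'b1': -35, 'a2': 3, 'z3': -74, 'v': 22}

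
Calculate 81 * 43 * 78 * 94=25537356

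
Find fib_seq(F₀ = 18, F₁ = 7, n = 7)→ F_2 = F_1 + F_0 = 25
F_3 = F_2 + F_1 = 32
F_4 = F_3 + F_2 = 57
...
= [18, 7, 25, 32, 57, 89, 146]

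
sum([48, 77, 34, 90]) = 48 + 77 + 34 + 90
= 249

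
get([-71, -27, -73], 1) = -27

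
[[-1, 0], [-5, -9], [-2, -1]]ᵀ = [[-1, -5, -2], [0, -9, -1]]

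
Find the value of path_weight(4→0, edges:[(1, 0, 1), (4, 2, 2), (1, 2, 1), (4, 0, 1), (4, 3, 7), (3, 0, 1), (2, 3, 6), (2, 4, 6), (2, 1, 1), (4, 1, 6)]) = w(4→0)=1
= 1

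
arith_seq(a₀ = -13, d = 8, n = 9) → a_0 = -13 + 0*8 = -13
a_1 = -13 + 1*8 = -5
a_2 = -13 + 2*8 = 3
...
= [-13, -5, 3, 11, 19, 27, 35, 43, 51]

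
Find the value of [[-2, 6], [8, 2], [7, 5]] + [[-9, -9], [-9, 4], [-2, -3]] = [[-11, -3], [-1, 6], [5, 2]]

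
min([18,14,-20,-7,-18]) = -20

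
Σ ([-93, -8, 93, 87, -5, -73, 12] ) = (-93) + (-8) + 93 + 87 + (-5) + (-73) + 12
= 13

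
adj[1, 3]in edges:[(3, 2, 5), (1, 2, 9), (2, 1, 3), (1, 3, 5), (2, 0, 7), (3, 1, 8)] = 5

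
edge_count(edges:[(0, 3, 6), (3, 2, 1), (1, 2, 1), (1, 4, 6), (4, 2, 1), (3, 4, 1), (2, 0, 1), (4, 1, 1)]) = 8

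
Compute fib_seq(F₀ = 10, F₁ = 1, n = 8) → F_2 = F_1 + F_0 = 11
F_3 = F_2 + F_1 = 12
F_4 = F_3 + F_2 = 23
...
= [10, 1, 11, 12, 23, 35, 58, 93]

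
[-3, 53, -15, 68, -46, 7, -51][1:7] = [53, -15, 68, -46, 7, -51]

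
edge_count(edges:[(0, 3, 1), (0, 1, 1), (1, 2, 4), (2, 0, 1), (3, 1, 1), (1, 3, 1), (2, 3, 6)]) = 7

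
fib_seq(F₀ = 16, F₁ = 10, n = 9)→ F_2 = F_1 + F_0 = 26
F_3 = F_2 + F_1 = 36
F_4 = F_3 + F_2 = 62
...
= [16, 10, 26, 36, 62, 98, 160, 258, 418]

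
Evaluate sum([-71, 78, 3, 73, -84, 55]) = (-71) + 78 + 3 + 73 + (-84) + 55
= 54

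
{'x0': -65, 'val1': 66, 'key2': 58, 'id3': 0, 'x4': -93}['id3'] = 0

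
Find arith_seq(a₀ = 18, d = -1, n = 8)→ [18, 17, 16, 15, 14, 13, 12, 11]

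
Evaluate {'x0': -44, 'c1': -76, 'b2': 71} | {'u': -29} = {'x0': -44, 'c1': -76, 'b2': 71, 'u': -29}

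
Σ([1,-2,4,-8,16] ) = 11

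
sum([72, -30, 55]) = 97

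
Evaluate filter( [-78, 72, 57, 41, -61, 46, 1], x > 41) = keep x where x > 41: -78✗, 72✓, 57✓, 41✗, -61✗, 46✓, 1✗
= [72, 57, 46]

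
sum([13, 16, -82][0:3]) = slice → [13, 16, -82]
13 + 16 + (-82)
= -53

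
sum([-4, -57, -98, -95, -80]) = -334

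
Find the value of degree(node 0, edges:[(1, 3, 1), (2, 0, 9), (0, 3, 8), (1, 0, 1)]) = incident: (2,0), (0,3), (1,0)
= 3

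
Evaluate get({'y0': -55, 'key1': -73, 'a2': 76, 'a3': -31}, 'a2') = 76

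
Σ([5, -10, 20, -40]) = -25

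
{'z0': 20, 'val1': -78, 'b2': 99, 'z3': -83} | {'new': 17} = {'z0': 20, 'val1': -78, 'b2': 99, 'z3': -83, 'new': 17}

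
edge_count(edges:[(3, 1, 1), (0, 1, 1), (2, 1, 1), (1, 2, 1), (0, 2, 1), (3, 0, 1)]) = 6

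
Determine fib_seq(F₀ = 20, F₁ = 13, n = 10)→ [20, 13, 33, 46, 79, 125, 204, 329, 533, 862]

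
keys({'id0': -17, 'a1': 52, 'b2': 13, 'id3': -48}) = ['id0', 'a1', 'b2', 'id3']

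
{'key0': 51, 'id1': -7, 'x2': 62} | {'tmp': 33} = {'key0': 51, 'id1': -7, 'x2': 62, 'tmp': 33}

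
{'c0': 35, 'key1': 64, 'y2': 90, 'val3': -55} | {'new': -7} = {'c0': 35, 'key1': 64, 'y2': 90, 'val3': -55, 'new': -7}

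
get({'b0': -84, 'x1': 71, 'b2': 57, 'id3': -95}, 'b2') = 57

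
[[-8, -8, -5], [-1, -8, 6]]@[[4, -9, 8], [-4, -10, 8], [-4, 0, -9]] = [[20, 152, -83], [4, 89, -126]]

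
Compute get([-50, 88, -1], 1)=88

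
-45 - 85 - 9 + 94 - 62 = -107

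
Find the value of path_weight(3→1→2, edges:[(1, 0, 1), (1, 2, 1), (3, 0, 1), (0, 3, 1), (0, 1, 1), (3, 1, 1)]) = w(3→1)=1 + w(1→2)=1
= 2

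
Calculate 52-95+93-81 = -31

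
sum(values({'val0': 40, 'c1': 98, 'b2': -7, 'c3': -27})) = 40 + 98 + (-7) + (-27)
= 104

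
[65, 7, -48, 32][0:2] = [65, 7]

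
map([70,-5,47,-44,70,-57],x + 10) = [80, 5, 57, -34, 80, -47]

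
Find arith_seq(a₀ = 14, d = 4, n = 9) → [14, 18, 22, 26, 30, 34, 38, 42, 46]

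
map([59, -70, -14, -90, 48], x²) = [3481, 4900, 196, 8100, 2304]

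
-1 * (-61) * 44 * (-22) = -59048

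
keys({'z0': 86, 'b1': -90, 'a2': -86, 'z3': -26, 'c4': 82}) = ['z0', 'b1', 'a2', 'z3', 'c4']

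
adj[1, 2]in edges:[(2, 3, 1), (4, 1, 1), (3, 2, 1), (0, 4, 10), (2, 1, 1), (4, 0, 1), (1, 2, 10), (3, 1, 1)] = 10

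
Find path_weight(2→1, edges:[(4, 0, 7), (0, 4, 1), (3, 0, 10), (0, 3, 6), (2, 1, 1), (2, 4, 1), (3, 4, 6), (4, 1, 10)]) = 1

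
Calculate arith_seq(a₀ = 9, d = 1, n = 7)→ [9, 10, 11, 12, 13, 14, 15]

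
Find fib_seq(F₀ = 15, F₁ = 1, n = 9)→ [15, 1, 16, 17, 33, 50, 83, 133, 216]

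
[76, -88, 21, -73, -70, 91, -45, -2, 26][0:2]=[76, -88]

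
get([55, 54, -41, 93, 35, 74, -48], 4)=35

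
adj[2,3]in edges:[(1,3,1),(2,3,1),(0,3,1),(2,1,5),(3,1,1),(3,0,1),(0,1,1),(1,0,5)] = 1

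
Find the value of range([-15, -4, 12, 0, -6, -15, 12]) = 27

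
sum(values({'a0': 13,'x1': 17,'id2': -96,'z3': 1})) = 13 + 17 + (-96) + 1
= -65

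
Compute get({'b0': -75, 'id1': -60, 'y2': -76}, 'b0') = -75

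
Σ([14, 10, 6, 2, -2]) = 30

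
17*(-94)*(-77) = 123046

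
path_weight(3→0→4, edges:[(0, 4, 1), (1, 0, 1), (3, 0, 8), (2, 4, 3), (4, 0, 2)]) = w(3→0)=8 + w(0→4)=1
= 9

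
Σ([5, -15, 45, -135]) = -100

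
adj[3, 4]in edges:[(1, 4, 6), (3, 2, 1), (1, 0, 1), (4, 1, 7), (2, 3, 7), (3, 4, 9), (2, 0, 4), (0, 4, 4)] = 9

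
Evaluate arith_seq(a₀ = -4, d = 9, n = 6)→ [-4, 5, 14, 23, 32, 41]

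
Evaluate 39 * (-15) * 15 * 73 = -640575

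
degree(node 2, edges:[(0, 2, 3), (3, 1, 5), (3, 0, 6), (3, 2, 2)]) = incident: (0,2), (3,2)
= 2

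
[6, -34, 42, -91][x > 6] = keep x where x > 6: 6✗, -34✗, 42✓, -91✗
= [42]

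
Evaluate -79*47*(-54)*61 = 12230622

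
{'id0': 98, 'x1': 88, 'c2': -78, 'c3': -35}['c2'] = -78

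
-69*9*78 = -48438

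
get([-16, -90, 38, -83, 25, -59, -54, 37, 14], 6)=-54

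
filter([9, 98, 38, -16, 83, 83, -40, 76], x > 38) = [98, 83, 83, 76]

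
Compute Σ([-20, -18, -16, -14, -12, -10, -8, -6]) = (-20) + (-18) + (-16) + (-14) + (-12) + (-10) + (-8) + (-6)
= -104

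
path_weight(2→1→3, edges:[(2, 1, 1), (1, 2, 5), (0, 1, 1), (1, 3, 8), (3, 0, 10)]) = 9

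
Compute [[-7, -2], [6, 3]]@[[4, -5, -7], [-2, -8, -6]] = C[0][0] = (-7)*(4) + (-2)*(-2) = -24
C[0][1] = (-7)*(-5) + (-2)*(-8) = 51
C[0][2] = (-7)*(-7) + (-2)*(-6) = 61
C[1][0] = (6)*(4) + (3)*(-2) = 18
C[1][1] = (6)*(-5) + (3)*(-8) = -54
C[1][2] = (6)*(-7) + (3)*(-6) = -60
= [[-24, 51, 61], [18, -54, -60]]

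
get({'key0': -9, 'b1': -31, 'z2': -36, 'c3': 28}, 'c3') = 28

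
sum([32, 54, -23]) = 63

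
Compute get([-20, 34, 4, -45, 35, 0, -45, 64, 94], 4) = 35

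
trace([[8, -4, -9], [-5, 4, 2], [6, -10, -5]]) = 7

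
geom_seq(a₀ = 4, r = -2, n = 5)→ [4, -8, 16, -32, 64]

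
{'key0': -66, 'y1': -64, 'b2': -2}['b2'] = -2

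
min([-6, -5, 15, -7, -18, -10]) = -18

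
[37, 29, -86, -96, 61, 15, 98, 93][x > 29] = keep x where x > 29: 37✓, 29✗, -86✗, -96✗, 61✓, 15✗, 98✓, 93✓
= [37, 61, 98, 93]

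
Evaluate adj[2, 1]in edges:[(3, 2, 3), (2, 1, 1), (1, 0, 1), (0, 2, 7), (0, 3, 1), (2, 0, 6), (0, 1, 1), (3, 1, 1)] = 1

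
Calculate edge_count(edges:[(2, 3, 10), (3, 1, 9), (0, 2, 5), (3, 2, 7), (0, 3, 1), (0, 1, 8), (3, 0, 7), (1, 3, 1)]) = 8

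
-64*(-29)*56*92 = 9562112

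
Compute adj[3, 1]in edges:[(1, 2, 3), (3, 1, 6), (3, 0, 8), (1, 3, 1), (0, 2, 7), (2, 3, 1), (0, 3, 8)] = 6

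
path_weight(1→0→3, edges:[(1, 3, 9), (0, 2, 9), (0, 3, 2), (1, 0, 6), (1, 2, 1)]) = w(1→0)=6 + w(0→3)=2
= 8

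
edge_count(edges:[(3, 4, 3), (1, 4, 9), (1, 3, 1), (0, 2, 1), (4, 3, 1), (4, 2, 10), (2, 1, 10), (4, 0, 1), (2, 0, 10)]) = 9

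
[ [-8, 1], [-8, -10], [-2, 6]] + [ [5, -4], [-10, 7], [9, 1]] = [[-3, -3], [-18, -3], [7, 7]]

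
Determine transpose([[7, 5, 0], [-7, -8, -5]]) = [[7, -7], [5, -8], [0, -5]]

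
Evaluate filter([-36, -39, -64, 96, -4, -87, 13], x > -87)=[-36, -39, -64, 96, -4, 13]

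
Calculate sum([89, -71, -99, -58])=89 + (-71) + (-99) + (-58)
= -139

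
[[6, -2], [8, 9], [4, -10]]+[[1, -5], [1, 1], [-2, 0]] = [[7, -7], [9, 10], [2, -10]]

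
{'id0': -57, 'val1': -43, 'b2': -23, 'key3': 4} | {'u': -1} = {'id0': -57, 'val1': -43, 'b2': -23, 'key3': 4, 'u': -1}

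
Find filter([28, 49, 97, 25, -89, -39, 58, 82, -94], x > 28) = [49, 97, 58, 82]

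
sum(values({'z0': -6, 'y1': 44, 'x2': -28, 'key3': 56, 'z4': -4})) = (-6) + 44 + (-28) + 56 + (-4)
= 62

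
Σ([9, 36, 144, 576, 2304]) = 3069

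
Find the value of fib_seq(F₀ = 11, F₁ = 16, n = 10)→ F_2 = F_1 + F_0 = 27
F_3 = F_2 + F_1 = 43
F_4 = F_3 + F_2 = 70
...
= [11, 16, 27, 43, 70, 113, 183, 296, 479, 775]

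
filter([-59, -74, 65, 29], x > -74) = [-59, 65, 29]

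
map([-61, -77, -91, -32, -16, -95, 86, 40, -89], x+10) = -61+10=-51, -77+10=-67, -91+10=-81, -32+10=-22, -16+10=-6, -95+10=-85, 86+10=96, 40+10=50, -89+10=-79
= [-51, -67, -81, -22, -6, -85, 96, 50, -79]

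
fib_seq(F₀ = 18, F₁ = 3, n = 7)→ [18, 3, 21, 24, 45, 69, 114]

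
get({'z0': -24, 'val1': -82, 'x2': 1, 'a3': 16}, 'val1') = -82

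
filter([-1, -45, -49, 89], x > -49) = [-1, -45, 89]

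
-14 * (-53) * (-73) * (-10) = 541660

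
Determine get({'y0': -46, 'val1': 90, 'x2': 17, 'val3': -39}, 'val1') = 90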